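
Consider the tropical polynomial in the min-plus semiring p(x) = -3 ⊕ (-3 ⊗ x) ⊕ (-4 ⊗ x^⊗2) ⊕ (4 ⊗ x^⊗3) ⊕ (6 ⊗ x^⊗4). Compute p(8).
p(8) = -3

A tropical monomial a ⊗ x^⊗i evaluates to a + i · x. Evaluating each term at x = 8:
  Term 0 contributes -3 + 0 · 8 = -3
  Term 1 contributes -3 + 1 · 8 = 5
  Term 2 contributes -4 + 2 · 8 = 12
  Term 3 contributes 4 + 3 · 8 = 28
  Term 4 contributes 6 + 4 · 8 = 38
p(8) = ⊕ of these = min[-3, 5, 12, 28, 38] = -3.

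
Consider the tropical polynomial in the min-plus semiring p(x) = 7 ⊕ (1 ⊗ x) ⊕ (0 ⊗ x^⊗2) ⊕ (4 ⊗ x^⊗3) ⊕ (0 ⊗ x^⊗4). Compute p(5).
p(5) = 6

A tropical monomial a ⊗ x^⊗i evaluates to a + i · x. Evaluating each term at x = 5:
  Term 0 contributes 7 + 0 · 5 = 7
  Term 1 contributes 1 + 1 · 5 = 6
  Term 2 contributes 0 + 2 · 5 = 10
  Term 3 contributes 4 + 3 · 5 = 19
  Term 4 contributes 0 + 4 · 5 = 20
p(5) = ⊕ of these = min[7, 6, 10, 19, 20] = 6.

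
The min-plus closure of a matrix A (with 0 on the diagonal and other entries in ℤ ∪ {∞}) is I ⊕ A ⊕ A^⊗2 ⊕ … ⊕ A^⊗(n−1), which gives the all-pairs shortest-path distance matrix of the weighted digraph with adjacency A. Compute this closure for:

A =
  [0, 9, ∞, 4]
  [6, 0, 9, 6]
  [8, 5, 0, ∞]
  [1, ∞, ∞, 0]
Closure =
  [0, 9, 18, 4]
  [6, 0, 9, 6]
  [8, 5, 0, 11]
  [1, 10, 19, 0]

This is the Floyd-Warshall all-pairs shortest-path computation. For each intermediate vertex k = 0, 1, …, 3, update dist[i][j] ← min(dist[i][j], dist[i][k] + dist[k][j]). The final matrix gives, for each (i, j), the minimum total weight of any directed path from i to j (possibly empty when i = j).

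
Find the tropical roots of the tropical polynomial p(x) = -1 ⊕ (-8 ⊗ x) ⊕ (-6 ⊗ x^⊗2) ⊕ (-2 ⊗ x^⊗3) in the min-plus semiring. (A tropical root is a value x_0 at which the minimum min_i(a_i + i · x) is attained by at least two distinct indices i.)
Roots: {-4, -2, 7}

Each tropical root is a break point of the lower envelope of the lines y = a_i + i · x (there are 4 lines, with slopes 0, 1, ..., 3). Only the lines that attain the minimum somewhere contribute to roots; other lines are dominated. Here the surviving (envelope) indices are i = 3, i = 2, i = 1, i = 0.
Intersections between consecutive envelope lines give the roots: for adjacent envelope indices i < j the intersection is x = (a_i − a_j) / (j − i). Reading off the sorted break points: {-4, -2, 7}.
Verification: at each break x_0, at least two indices attain the minimum of min_i(a_i + i · x_0).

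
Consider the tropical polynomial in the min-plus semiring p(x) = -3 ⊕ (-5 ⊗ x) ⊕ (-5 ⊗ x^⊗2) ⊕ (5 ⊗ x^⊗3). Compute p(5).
p(5) = -3

A tropical monomial a ⊗ x^⊗i evaluates to a + i · x. Evaluating each term at x = 5:
  Term 0 contributes -3 + 0 · 5 = -3
  Term 1 contributes -5 + 1 · 5 = 0
  Term 2 contributes -5 + 2 · 5 = 5
  Term 3 contributes 5 + 3 · 5 = 20
p(5) = ⊕ of these = min[-3, 0, 5, 20] = -3.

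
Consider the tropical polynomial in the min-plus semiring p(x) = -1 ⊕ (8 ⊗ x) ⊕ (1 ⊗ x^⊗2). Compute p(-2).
p(-2) = -3

A tropical monomial a ⊗ x^⊗i evaluates to a + i · x. Evaluating each term at x = -2:
  Term 0 contributes -1 + 0 · -2 = -1
  Term 1 contributes 8 + 1 · -2 = 6
  Term 2 contributes 1 + 2 · -2 = -3
p(-2) = ⊕ of these = min[-1, 6, -3] = -3.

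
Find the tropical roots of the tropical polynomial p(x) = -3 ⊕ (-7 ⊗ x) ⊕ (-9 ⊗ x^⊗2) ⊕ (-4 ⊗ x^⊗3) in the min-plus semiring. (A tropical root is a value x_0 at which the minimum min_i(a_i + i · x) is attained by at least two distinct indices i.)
Roots: {-5, 2, 4}

Each tropical root is a break point of the lower envelope of the lines y = a_i + i · x (there are 4 lines, with slopes 0, 1, ..., 3). Only the lines that attain the minimum somewhere contribute to roots; other lines are dominated. Here the surviving (envelope) indices are i = 3, i = 2, i = 1, i = 0.
Intersections between consecutive envelope lines give the roots: for adjacent envelope indices i < j the intersection is x = (a_i − a_j) / (j − i). Reading off the sorted break points: {-5, 2, 4}.
Verification: at each break x_0, at least two indices attain the minimum of min_i(a_i + i · x_0).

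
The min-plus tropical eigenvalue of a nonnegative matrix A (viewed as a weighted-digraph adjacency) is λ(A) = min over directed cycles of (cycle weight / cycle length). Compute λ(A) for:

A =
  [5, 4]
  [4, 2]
λ(A) = 2

Enumerate directed cycles and compute their means (weight / length). Sample:
  cycle 0 → 0: weight = 5, length = 1, mean = 5/1 ≈ 5.000
  cycle 1 → 1: weight = 2, length = 1, mean = 2/1 ≈ 2.000
  cycle 0 → 1 → 0: weight = 8, length = 2, mean = 8/2 ≈ 4.000
  cycle 1 → 0 → 1: weight = 8, length = 2, mean = 8/2 ≈ 4.000
Minimum mean = 2.000, attained e.g. along the cycle 1 → 1 with weight 2 and length 1. So λ(A) = 2/1 = 2.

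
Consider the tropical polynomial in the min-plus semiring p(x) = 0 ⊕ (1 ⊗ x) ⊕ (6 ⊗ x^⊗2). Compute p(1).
p(1) = 0

A tropical monomial a ⊗ x^⊗i evaluates to a + i · x. Evaluating each term at x = 1:
  Term 0 contributes 0 + 0 · 1 = 0
  Term 1 contributes 1 + 1 · 1 = 2
  Term 2 contributes 6 + 2 · 1 = 8
p(1) = ⊕ of these = min[0, 2, 8] = 0.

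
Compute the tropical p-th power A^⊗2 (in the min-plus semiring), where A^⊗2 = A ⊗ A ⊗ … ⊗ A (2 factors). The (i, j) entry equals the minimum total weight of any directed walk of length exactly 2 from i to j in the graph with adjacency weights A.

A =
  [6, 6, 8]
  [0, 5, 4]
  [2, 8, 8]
A^⊗2 =
  [6, 11, 10]
  [5, 6, 8]
  [8, 8, 10]

Each entry (A^⊗2)_ij equals the minimum over all length-2 walks i = v_0 → v_1 → … → v_2 = j of Σ_t A[v_t][v_{t+1}]. For example, for (i, j) = (0, 2) we minimise over 3 possible intermediate vertex sequences; the minimum is 10, attained along the walk 0 → 1 → 2.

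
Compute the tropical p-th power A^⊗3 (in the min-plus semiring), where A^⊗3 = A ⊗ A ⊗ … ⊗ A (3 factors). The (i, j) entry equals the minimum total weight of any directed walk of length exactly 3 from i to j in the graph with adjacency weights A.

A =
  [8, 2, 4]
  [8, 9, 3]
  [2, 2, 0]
A^⊗3 =
  [6, 6, 4]
  [5, 5, 3]
  [2, 2, 0]

Each entry (A^⊗3)_ij equals the minimum over all length-3 walks i = v_0 → v_1 → … → v_3 = j of Σ_t A[v_t][v_{t+1}]. For example, for (i, j) = (0, 2) we minimise over 9 possible intermediate vertex sequences; the minimum is 4, attained along the walk 0 → 2 → 2 → 2.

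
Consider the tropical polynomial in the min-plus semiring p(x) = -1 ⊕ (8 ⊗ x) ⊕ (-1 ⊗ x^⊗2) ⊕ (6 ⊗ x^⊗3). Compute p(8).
p(8) = -1

A tropical monomial a ⊗ x^⊗i evaluates to a + i · x. Evaluating each term at x = 8:
  Term 0 contributes -1 + 0 · 8 = -1
  Term 1 contributes 8 + 1 · 8 = 16
  Term 2 contributes -1 + 2 · 8 = 15
  Term 3 contributes 6 + 3 · 8 = 30
p(8) = ⊕ of these = min[-1, 16, 15, 30] = -1.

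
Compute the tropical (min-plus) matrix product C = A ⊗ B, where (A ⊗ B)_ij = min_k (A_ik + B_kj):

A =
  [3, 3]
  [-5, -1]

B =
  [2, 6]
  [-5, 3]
A ⊗ B =
  [-2, 6]
  [-6, 1]

Apply the min-plus product entry-by-entry:
  C[0][0] = min over k of (A[0][0] + B[0][0] = 3 + 2 = 5, A[0][1] + B[1][0] = 3 + -5 = -2) = -2 (attained at k = 1)
  C[0][1] = min over k of (A[0][0] + B[0][1] = 3 + 6 = 9, A[0][1] + B[1][1] = 3 + 3 = 6) = 6 (attained at k = 1)
  C[1][0] = min over k of (A[1][0] + B[0][0] = -5 + 2 = -3, A[1][1] + B[1][0] = -1 + -5 = -6) = -6 (attained at k = 1)
  C[1][1] = min over k of (A[1][0] + B[0][1] = -5 + 6 = 1, A[1][1] + B[1][1] = -1 + 3 = 2) = 1 (attained at k = 0)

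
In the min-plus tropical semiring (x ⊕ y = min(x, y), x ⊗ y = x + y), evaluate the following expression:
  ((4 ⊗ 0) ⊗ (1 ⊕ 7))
((4 ⊗ 0) ⊗ (1 ⊕ 7)) = 5

Expand innermost to outermost. Recall ⊕ takes the minimum of its arguments and ⊗ takes their sum. Working out the expression ((4 ⊗ 0) ⊗ (1 ⊕ 7)) gives 5.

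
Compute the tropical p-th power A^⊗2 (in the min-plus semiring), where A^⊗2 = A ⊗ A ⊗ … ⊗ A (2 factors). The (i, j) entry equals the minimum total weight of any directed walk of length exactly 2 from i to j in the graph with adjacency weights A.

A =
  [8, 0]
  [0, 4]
A^⊗2 =
  [0, 4]
  [4, 0]

Each entry (A^⊗2)_ij equals the minimum over all length-2 walks i = v_0 → v_1 → … → v_2 = j of Σ_t A[v_t][v_{t+1}]. For example, for (i, j) = (0, 1) we minimise over 2 possible intermediate vertex sequences; the minimum is 4, attained along the walk 0 → 1 → 1.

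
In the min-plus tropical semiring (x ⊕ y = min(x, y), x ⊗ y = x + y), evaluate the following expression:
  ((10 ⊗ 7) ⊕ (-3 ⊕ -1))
((10 ⊗ 7) ⊕ (-3 ⊕ -1)) = -3

Expand innermost to outermost. Recall ⊕ takes the minimum of its arguments and ⊗ takes their sum. Working out the expression ((10 ⊗ 7) ⊕ (-3 ⊕ -1)) gives -3.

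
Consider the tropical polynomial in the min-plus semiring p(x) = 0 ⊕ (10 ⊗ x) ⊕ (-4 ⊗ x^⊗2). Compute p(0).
p(0) = -4

A tropical monomial a ⊗ x^⊗i evaluates to a + i · x. Evaluating each term at x = 0:
  Term 0 contributes 0 + 0 · 0 = 0
  Term 1 contributes 10 + 1 · 0 = 10
  Term 2 contributes -4 + 2 · 0 = -4
p(0) = ⊕ of these = min[0, 10, -4] = -4.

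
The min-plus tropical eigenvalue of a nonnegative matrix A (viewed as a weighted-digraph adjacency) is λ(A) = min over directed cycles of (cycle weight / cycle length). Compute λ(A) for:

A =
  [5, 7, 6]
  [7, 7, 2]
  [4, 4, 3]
λ(A) = 3

Enumerate directed cycles and compute their means (weight / length). Sample:
  cycle 0 → 0: weight = 5, length = 1, mean = 5/1 ≈ 5.000
  cycle 1 → 1: weight = 7, length = 1, mean = 7/1 ≈ 7.000
  cycle 2 → 2: weight = 3, length = 1, mean = 3/1 ≈ 3.000
  cycle 0 → 1 → 0: weight = 14, length = 2, mean = 14/2 ≈ 7.000
  cycle 0 → 2 → 0: weight = 10, length = 2, mean = 10/2 ≈ 5.000
  cycle 1 → 0 → 1: weight = 14, length = 2, mean = 14/2 ≈ 7.000
Minimum mean = 3.000, attained e.g. along the cycle 2 → 2 with weight 3 and length 1. So λ(A) = 3/1 = 3.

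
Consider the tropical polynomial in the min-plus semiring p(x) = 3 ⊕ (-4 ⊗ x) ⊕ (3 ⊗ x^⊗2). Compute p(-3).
p(-3) = -7

A tropical monomial a ⊗ x^⊗i evaluates to a + i · x. Evaluating each term at x = -3:
  Term 0 contributes 3 + 0 · -3 = 3
  Term 1 contributes -4 + 1 · -3 = -7
  Term 2 contributes 3 + 2 · -3 = -3
p(-3) = ⊕ of these = min[3, -7, -3] = -7.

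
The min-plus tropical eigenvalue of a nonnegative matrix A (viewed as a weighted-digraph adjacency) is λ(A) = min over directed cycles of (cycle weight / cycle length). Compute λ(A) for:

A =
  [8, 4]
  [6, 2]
λ(A) = 2

Enumerate directed cycles and compute their means (weight / length). Sample:
  cycle 0 → 0: weight = 8, length = 1, mean = 8/1 ≈ 8.000
  cycle 1 → 1: weight = 2, length = 1, mean = 2/1 ≈ 2.000
  cycle 0 → 1 → 0: weight = 10, length = 2, mean = 10/2 ≈ 5.000
  cycle 1 → 0 → 1: weight = 10, length = 2, mean = 10/2 ≈ 5.000
Minimum mean = 2.000, attained e.g. along the cycle 1 → 1 with weight 2 and length 1. So λ(A) = 2/1 = 2.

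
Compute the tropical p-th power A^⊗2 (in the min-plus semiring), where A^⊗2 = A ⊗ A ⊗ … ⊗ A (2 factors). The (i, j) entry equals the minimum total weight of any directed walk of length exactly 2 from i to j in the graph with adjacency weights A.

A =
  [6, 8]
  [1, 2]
A^⊗2 =
  [9, 10]
  [3, 4]

Each entry (A^⊗2)_ij equals the minimum over all length-2 walks i = v_0 → v_1 → … → v_2 = j of Σ_t A[v_t][v_{t+1}]. For example, for (i, j) = (0, 1) we minimise over 2 possible intermediate vertex sequences; the minimum is 10, attained along the walk 0 → 1 → 1.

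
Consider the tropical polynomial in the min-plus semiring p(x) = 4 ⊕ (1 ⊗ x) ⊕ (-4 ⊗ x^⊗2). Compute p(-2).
p(-2) = -8

A tropical monomial a ⊗ x^⊗i evaluates to a + i · x. Evaluating each term at x = -2:
  Term 0 contributes 4 + 0 · -2 = 4
  Term 1 contributes 1 + 1 · -2 = -1
  Term 2 contributes -4 + 2 · -2 = -8
p(-2) = ⊕ of these = min[4, -1, -8] = -8.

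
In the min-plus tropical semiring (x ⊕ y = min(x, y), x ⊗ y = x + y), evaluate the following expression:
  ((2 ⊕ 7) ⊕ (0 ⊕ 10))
((2 ⊕ 7) ⊕ (0 ⊕ 10)) = 0

Expand innermost to outermost. Recall ⊕ takes the minimum of its arguments and ⊗ takes their sum. Working out the expression ((2 ⊕ 7) ⊕ (0 ⊕ 10)) gives 0.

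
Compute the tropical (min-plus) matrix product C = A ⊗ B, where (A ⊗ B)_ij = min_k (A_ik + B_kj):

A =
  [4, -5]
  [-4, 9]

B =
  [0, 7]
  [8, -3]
A ⊗ B =
  [3, -8]
  [-4, 3]

Apply the min-plus product entry-by-entry:
  C[0][0] = min over k of (A[0][0] + B[0][0] = 4 + 0 = 4, A[0][1] + B[1][0] = -5 + 8 = 3) = 3 (attained at k = 1)
  C[0][1] = min over k of (A[0][0] + B[0][1] = 4 + 7 = 11, A[0][1] + B[1][1] = -5 + -3 = -8) = -8 (attained at k = 1)
  C[1][0] = min over k of (A[1][0] + B[0][0] = -4 + 0 = -4, A[1][1] + B[1][0] = 9 + 8 = 17) = -4 (attained at k = 0)
  C[1][1] = min over k of (A[1][0] + B[0][1] = -4 + 7 = 3, A[1][1] + B[1][1] = 9 + -3 = 6) = 3 (attained at k = 0)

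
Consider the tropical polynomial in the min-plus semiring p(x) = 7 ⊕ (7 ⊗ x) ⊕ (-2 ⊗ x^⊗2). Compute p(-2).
p(-2) = -6

A tropical monomial a ⊗ x^⊗i evaluates to a + i · x. Evaluating each term at x = -2:
  Term 0 contributes 7 + 0 · -2 = 7
  Term 1 contributes 7 + 1 · -2 = 5
  Term 2 contributes -2 + 2 · -2 = -6
p(-2) = ⊕ of these = min[7, 5, -6] = -6.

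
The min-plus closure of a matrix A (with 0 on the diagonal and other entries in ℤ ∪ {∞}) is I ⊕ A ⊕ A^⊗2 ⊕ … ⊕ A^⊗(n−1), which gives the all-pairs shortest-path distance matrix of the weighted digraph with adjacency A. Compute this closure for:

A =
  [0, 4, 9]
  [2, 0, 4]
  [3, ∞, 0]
Closure =
  [0, 4, 8]
  [2, 0, 4]
  [3, 7, 0]

This is the Floyd-Warshall all-pairs shortest-path computation. For each intermediate vertex k = 0, 1, …, 2, update dist[i][j] ← min(dist[i][j], dist[i][k] + dist[k][j]). The final matrix gives, for each (i, j), the minimum total weight of any directed path from i to j (possibly empty when i = j).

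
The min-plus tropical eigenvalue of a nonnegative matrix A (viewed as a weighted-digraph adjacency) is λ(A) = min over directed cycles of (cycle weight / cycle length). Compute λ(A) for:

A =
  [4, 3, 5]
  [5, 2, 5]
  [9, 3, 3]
λ(A) = 2

Enumerate directed cycles and compute their means (weight / length). Sample:
  cycle 0 → 0: weight = 4, length = 1, mean = 4/1 ≈ 4.000
  cycle 1 → 1: weight = 2, length = 1, mean = 2/1 ≈ 2.000
  cycle 2 → 2: weight = 3, length = 1, mean = 3/1 ≈ 3.000
  cycle 0 → 1 → 0: weight = 8, length = 2, mean = 8/2 ≈ 4.000
  cycle 0 → 2 → 0: weight = 14, length = 2, mean = 14/2 ≈ 7.000
  cycle 1 → 0 → 1: weight = 8, length = 2, mean = 8/2 ≈ 4.000
Minimum mean = 2.000, attained e.g. along the cycle 1 → 1 with weight 2 and length 1. So λ(A) = 2/1 = 2.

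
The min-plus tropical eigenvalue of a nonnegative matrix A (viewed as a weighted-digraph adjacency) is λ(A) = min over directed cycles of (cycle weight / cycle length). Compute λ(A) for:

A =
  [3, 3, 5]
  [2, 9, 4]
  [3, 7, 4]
λ(A) = 5/2

Enumerate directed cycles and compute their means (weight / length). Sample:
  cycle 0 → 0: weight = 3, length = 1, mean = 3/1 ≈ 3.000
  cycle 1 → 1: weight = 9, length = 1, mean = 9/1 ≈ 9.000
  cycle 2 → 2: weight = 4, length = 1, mean = 4/1 ≈ 4.000
  cycle 0 → 1 → 0: weight = 5, length = 2, mean = 5/2 ≈ 2.500
  cycle 0 → 2 → 0: weight = 8, length = 2, mean = 8/2 ≈ 4.000
  cycle 1 → 0 → 1: weight = 5, length = 2, mean = 5/2 ≈ 2.500
Minimum mean = 2.500, attained e.g. along the cycle 0 → 1 → 0 with weight 5 and length 2. So λ(A) = 5/2 = 5/2.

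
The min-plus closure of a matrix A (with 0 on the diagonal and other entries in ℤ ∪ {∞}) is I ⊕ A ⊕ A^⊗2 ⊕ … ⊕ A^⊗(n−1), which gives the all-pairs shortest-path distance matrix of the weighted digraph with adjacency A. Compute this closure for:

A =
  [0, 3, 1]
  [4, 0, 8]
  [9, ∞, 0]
Closure =
  [0, 3, 1]
  [4, 0, 5]
  [9, 12, 0]

This is the Floyd-Warshall all-pairs shortest-path computation. For each intermediate vertex k = 0, 1, …, 2, update dist[i][j] ← min(dist[i][j], dist[i][k] + dist[k][j]). The final matrix gives, for each (i, j), the minimum total weight of any directed path from i to j (possibly empty when i = j).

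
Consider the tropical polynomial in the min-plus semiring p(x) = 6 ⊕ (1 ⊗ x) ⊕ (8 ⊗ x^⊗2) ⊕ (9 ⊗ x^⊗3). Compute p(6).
p(6) = 6

A tropical monomial a ⊗ x^⊗i evaluates to a + i · x. Evaluating each term at x = 6:
  Term 0 contributes 6 + 0 · 6 = 6
  Term 1 contributes 1 + 1 · 6 = 7
  Term 2 contributes 8 + 2 · 6 = 20
  Term 3 contributes 9 + 3 · 6 = 27
p(6) = ⊕ of these = min[6, 7, 20, 27] = 6.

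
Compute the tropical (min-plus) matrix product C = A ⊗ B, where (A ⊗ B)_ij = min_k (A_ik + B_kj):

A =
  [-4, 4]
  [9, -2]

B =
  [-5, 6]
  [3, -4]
A ⊗ B =
  [-9, 0]
  [1, -6]

Apply the min-plus product entry-by-entry:
  C[0][0] = min over k of (A[0][0] + B[0][0] = -4 + -5 = -9, A[0][1] + B[1][0] = 4 + 3 = 7) = -9 (attained at k = 0)
  C[0][1] = min over k of (A[0][0] + B[0][1] = -4 + 6 = 2, A[0][1] + B[1][1] = 4 + -4 = 0) = 0 (attained at k = 1)
  C[1][0] = min over k of (A[1][0] + B[0][0] = 9 + -5 = 4, A[1][1] + B[1][0] = -2 + 3 = 1) = 1 (attained at k = 1)
  C[1][1] = min over k of (A[1][0] + B[0][1] = 9 + 6 = 15, A[1][1] + B[1][1] = -2 + -4 = -6) = -6 (attained at k = 1)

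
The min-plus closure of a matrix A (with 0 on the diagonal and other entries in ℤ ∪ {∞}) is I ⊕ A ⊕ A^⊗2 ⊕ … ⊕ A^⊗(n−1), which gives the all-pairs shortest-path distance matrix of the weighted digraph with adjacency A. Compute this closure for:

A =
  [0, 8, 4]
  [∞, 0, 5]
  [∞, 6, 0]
Closure =
  [0, 8, 4]
  [∞, 0, 5]
  [∞, 6, 0]

This is the Floyd-Warshall all-pairs shortest-path computation. For each intermediate vertex k = 0, 1, …, 2, update dist[i][j] ← min(dist[i][j], dist[i][k] + dist[k][j]). The final matrix gives, for each (i, j), the minimum total weight of any directed path from i to j (possibly empty when i = j).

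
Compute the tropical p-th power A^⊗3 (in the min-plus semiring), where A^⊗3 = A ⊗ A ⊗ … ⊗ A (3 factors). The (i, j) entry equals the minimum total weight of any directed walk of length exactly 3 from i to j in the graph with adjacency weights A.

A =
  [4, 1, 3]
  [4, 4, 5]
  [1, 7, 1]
A^⊗3 =
  [5, 5, 5]
  [7, 7, 7]
  [3, 3, 3]

Each entry (A^⊗3)_ij equals the minimum over all length-3 walks i = v_0 → v_1 → … → v_3 = j of Σ_t A[v_t][v_{t+1}]. For example, for (i, j) = (0, 2) we minimise over 9 possible intermediate vertex sequences; the minimum is 5, attained along the walk 0 → 2 → 2 → 2.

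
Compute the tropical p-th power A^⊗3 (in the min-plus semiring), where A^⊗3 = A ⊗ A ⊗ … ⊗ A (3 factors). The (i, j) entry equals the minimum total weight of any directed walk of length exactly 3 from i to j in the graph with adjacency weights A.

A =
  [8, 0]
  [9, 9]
A^⊗3 =
  [17, 9]
  [18, 17]

Each entry (A^⊗3)_ij equals the minimum over all length-3 walks i = v_0 → v_1 → … → v_3 = j of Σ_t A[v_t][v_{t+1}]. For example, for (i, j) = (0, 1) we minimise over 4 possible intermediate vertex sequences; the minimum is 9, attained along the walk 0 → 1 → 0 → 1.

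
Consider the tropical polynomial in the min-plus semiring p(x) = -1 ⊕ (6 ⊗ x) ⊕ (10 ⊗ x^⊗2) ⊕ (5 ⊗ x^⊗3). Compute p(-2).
p(-2) = -1

A tropical monomial a ⊗ x^⊗i evaluates to a + i · x. Evaluating each term at x = -2:
  Term 0 contributes -1 + 0 · -2 = -1
  Term 1 contributes 6 + 1 · -2 = 4
  Term 2 contributes 10 + 2 · -2 = 6
  Term 3 contributes 5 + 3 · -2 = -1
p(-2) = ⊕ of these = min[-1, 4, 6, -1] = -1.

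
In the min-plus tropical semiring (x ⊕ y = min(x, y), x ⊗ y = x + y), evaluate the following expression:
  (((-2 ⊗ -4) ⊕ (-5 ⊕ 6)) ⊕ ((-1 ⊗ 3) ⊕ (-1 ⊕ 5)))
(((-2 ⊗ -4) ⊕ (-5 ⊕ 6)) ⊕ ((-1 ⊗ 3) ⊕ (-1 ⊕ 5))) = -6

Expand innermost to outermost. Recall ⊕ takes the minimum of its arguments and ⊗ takes their sum. Working out the expression (((-2 ⊗ -4) ⊕ (-5 ⊕ 6)) ⊕ ((-1 ⊗ 3) ⊕ (-1 ⊕ 5))) gives -6.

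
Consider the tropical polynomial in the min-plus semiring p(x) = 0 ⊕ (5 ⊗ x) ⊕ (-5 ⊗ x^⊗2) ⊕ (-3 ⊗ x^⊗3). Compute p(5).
p(5) = 0

A tropical monomial a ⊗ x^⊗i evaluates to a + i · x. Evaluating each term at x = 5:
  Term 0 contributes 0 + 0 · 5 = 0
  Term 1 contributes 5 + 1 · 5 = 10
  Term 2 contributes -5 + 2 · 5 = 5
  Term 3 contributes -3 + 3 · 5 = 12
p(5) = ⊕ of these = min[0, 10, 5, 12] = 0.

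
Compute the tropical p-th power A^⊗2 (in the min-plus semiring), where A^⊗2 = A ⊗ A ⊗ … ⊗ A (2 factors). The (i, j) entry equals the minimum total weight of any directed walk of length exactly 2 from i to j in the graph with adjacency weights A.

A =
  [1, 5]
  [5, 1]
A^⊗2 =
  [2, 6]
  [6, 2]

Each entry (A^⊗2)_ij equals the minimum over all length-2 walks i = v_0 → v_1 → … → v_2 = j of Σ_t A[v_t][v_{t+1}]. For example, for (i, j) = (0, 1) we minimise over 2 possible intermediate vertex sequences; the minimum is 6, attained along the walk 0 → 0 → 1.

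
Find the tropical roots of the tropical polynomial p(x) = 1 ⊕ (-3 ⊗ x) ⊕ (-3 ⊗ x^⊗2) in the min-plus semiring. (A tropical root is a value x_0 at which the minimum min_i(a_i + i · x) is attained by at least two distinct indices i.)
Roots: {0, 4}

Each tropical root is a break point of the lower envelope of the lines y = a_i + i · x (there are 3 lines, with slopes 0, 1, ..., 2). Only the lines that attain the minimum somewhere contribute to roots; other lines are dominated. Here the surviving (envelope) indices are i = 2, i = 1, i = 0.
Intersections between consecutive envelope lines give the roots: for adjacent envelope indices i < j the intersection is x = (a_i − a_j) / (j − i). Reading off the sorted break points: {0, 4}.
Verification: at each break x_0, at least two indices attain the minimum of min_i(a_i + i · x_0).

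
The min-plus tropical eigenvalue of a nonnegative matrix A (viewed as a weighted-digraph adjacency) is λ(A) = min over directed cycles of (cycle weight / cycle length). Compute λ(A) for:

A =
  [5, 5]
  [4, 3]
λ(A) = 3

Enumerate directed cycles and compute their means (weight / length). Sample:
  cycle 0 → 0: weight = 5, length = 1, mean = 5/1 ≈ 5.000
  cycle 1 → 1: weight = 3, length = 1, mean = 3/1 ≈ 3.000
  cycle 0 → 1 → 0: weight = 9, length = 2, mean = 9/2 ≈ 4.500
  cycle 1 → 0 → 1: weight = 9, length = 2, mean = 9/2 ≈ 4.500
Minimum mean = 3.000, attained e.g. along the cycle 1 → 1 with weight 3 and length 1. So λ(A) = 3/1 = 3.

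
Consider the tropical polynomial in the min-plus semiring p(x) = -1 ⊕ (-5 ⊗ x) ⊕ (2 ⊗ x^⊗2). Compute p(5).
p(5) = -1

A tropical monomial a ⊗ x^⊗i evaluates to a + i · x. Evaluating each term at x = 5:
  Term 0 contributes -1 + 0 · 5 = -1
  Term 1 contributes -5 + 1 · 5 = 0
  Term 2 contributes 2 + 2 · 5 = 12
p(5) = ⊕ of these = min[-1, 0, 12] = -1.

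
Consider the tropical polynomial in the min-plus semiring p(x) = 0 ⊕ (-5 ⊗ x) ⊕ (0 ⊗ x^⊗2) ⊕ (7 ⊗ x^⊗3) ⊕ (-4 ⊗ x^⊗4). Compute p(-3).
p(-3) = -16

A tropical monomial a ⊗ x^⊗i evaluates to a + i · x. Evaluating each term at x = -3:
  Term 0 contributes 0 + 0 · -3 = 0
  Term 1 contributes -5 + 1 · -3 = -8
  Term 2 contributes 0 + 2 · -3 = -6
  Term 3 contributes 7 + 3 · -3 = -2
  Term 4 contributes -4 + 4 · -3 = -16
p(-3) = ⊕ of these = min[0, -8, -6, -2, -16] = -16.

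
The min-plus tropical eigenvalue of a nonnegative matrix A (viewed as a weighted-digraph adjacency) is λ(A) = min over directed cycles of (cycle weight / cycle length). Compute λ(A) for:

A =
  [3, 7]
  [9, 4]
λ(A) = 3

Enumerate directed cycles and compute their means (weight / length). Sample:
  cycle 0 → 0: weight = 3, length = 1, mean = 3/1 ≈ 3.000
  cycle 1 → 1: weight = 4, length = 1, mean = 4/1 ≈ 4.000
  cycle 0 → 1 → 0: weight = 16, length = 2, mean = 16/2 ≈ 8.000
  cycle 1 → 0 → 1: weight = 16, length = 2, mean = 16/2 ≈ 8.000
Minimum mean = 3.000, attained e.g. along the cycle 0 → 0 with weight 3 and length 1. So λ(A) = 3/1 = 3.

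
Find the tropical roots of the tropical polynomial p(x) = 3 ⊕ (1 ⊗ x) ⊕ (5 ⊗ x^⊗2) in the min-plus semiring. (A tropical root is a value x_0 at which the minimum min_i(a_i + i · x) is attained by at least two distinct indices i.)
Roots: {-4, 2}

Each tropical root is a break point of the lower envelope of the lines y = a_i + i · x (there are 3 lines, with slopes 0, 1, ..., 2). Only the lines that attain the minimum somewhere contribute to roots; other lines are dominated. Here the surviving (envelope) indices are i = 2, i = 1, i = 0.
Intersections between consecutive envelope lines give the roots: for adjacent envelope indices i < j the intersection is x = (a_i − a_j) / (j − i). Reading off the sorted break points: {-4, 2}.
Verification: at each break x_0, at least two indices attain the minimum of min_i(a_i + i · x_0).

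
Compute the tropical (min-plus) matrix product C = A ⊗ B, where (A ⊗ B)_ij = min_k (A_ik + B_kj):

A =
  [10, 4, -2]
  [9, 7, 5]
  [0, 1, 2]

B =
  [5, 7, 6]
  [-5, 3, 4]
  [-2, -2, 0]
A ⊗ B =
  [-4, -4, -2]
  [2, 3, 5]
  [-4, 0, 2]

Apply the min-plus product entry-by-entry:
  C[0][0] = min over k of (A[0][0] + B[0][0] = 10 + 5 = 15, A[0][1] + B[1][0] = 4 + -5 = -1, A[0][2] + B[2][0] = -2 + -2 = -4) = -4 (attained at k = 2)
  C[0][1] = min over k of (A[0][0] + B[0][1] = 10 + 7 = 17, A[0][1] + B[1][1] = 4 + 3 = 7, A[0][2] + B[2][1] = -2 + -2 = -4) = -4 (attained at k = 2)
  C[0][2] = min over k of (A[0][0] + B[0][2] = 10 + 6 = 16, A[0][1] + B[1][2] = 4 + 4 = 8, A[0][2] + B[2][2] = -2 + 0 = -2) = -2 (attained at k = 2)
  C[1][0] = min over k of (A[1][0] + B[0][0] = 9 + 5 = 14, A[1][1] + B[1][0] = 7 + -5 = 2, A[1][2] + B[2][0] = 5 + -2 = 3) = 2 (attained at k = 1)
  C[1][1] = min over k of (A[1][0] + B[0][1] = 9 + 7 = 16, A[1][1] + B[1][1] = 7 + 3 = 10, A[1][2] + B[2][1] = 5 + -2 = 3) = 3 (attained at k = 2)
  C[1][2] = min over k of (A[1][0] + B[0][2] = 9 + 6 = 15, A[1][1] + B[1][2] = 7 + 4 = 11, A[1][2] + B[2][2] = 5 + 0 = 5) = 5 (attained at k = 2)
  C[2][0] = min over k of (A[2][0] + B[0][0] = 0 + 5 = 5, A[2][1] + B[1][0] = 1 + -5 = -4, A[2][2] + B[2][0] = 2 + -2 = 0) = -4 (attained at k = 1)
  C[2][1] = min over k of (A[2][0] + B[0][1] = 0 + 7 = 7, A[2][1] + B[1][1] = 1 + 3 = 4, A[2][2] + B[2][1] = 2 + -2 = 0) = 0 (attained at k = 2)
  C[2][2] = min over k of (A[2][0] + B[0][2] = 0 + 6 = 6, A[2][1] + B[1][2] = 1 + 4 = 5, A[2][2] + B[2][2] = 2 + 0 = 2) = 2 (attained at k = 2)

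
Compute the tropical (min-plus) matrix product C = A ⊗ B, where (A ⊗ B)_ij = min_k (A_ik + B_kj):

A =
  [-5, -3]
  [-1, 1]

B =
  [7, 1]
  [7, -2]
A ⊗ B =
  [2, -5]
  [6, -1]

Apply the min-plus product entry-by-entry:
  C[0][0] = min over k of (A[0][0] + B[0][0] = -5 + 7 = 2, A[0][1] + B[1][0] = -3 + 7 = 4) = 2 (attained at k = 0)
  C[0][1] = min over k of (A[0][0] + B[0][1] = -5 + 1 = -4, A[0][1] + B[1][1] = -3 + -2 = -5) = -5 (attained at k = 1)
  C[1][0] = min over k of (A[1][0] + B[0][0] = -1 + 7 = 6, A[1][1] + B[1][0] = 1 + 7 = 8) = 6 (attained at k = 0)
  C[1][1] = min over k of (A[1][0] + B[0][1] = -1 + 1 = 0, A[1][1] + B[1][1] = 1 + -2 = -1) = -1 (attained at k = 1)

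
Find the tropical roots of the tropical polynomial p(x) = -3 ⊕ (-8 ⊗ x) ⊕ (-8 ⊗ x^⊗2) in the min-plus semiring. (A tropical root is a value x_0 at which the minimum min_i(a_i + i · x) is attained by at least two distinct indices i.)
Roots: {0, 5}

Each tropical root is a break point of the lower envelope of the lines y = a_i + i · x (there are 3 lines, with slopes 0, 1, ..., 2). Only the lines that attain the minimum somewhere contribute to roots; other lines are dominated. Here the surviving (envelope) indices are i = 2, i = 1, i = 0.
Intersections between consecutive envelope lines give the roots: for adjacent envelope indices i < j the intersection is x = (a_i − a_j) / (j − i). Reading off the sorted break points: {0, 5}.
Verification: at each break x_0, at least two indices attain the minimum of min_i(a_i + i · x_0).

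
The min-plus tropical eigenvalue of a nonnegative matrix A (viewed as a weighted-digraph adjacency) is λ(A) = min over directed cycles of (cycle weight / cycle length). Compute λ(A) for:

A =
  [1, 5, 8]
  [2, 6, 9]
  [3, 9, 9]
λ(A) = 1

Enumerate directed cycles and compute their means (weight / length). Sample:
  cycle 0 → 0: weight = 1, length = 1, mean = 1/1 ≈ 1.000
  cycle 1 → 1: weight = 6, length = 1, mean = 6/1 ≈ 6.000
  cycle 2 → 2: weight = 9, length = 1, mean = 9/1 ≈ 9.000
  cycle 0 → 1 → 0: weight = 7, length = 2, mean = 7/2 ≈ 3.500
  cycle 0 → 2 → 0: weight = 11, length = 2, mean = 11/2 ≈ 5.500
  cycle 1 → 0 → 1: weight = 7, length = 2, mean = 7/2 ≈ 3.500
Minimum mean = 1.000, attained e.g. along the cycle 0 → 0 with weight 1 and length 1. So λ(A) = 1/1 = 1.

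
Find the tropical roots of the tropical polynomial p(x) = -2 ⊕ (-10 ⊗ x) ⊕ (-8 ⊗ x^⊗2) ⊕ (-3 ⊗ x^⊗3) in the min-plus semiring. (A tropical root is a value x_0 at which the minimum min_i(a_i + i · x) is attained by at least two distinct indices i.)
Roots: {-5, -2, 8}

Each tropical root is a break point of the lower envelope of the lines y = a_i + i · x (there are 4 lines, with slopes 0, 1, ..., 3). Only the lines that attain the minimum somewhere contribute to roots; other lines are dominated. Here the surviving (envelope) indices are i = 3, i = 2, i = 1, i = 0.
Intersections between consecutive envelope lines give the roots: for adjacent envelope indices i < j the intersection is x = (a_i − a_j) / (j − i). Reading off the sorted break points: {-5, -2, 8}.
Verification: at each break x_0, at least two indices attain the minimum of min_i(a_i + i · x_0).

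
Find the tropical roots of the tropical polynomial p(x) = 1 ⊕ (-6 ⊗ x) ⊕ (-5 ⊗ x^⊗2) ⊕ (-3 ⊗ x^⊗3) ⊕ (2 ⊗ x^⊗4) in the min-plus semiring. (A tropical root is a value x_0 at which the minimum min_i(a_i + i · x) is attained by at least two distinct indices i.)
Roots: {-5, -2, -1, 7}

Each tropical root is a break point of the lower envelope of the lines y = a_i + i · x (there are 5 lines, with slopes 0, 1, ..., 4). Only the lines that attain the minimum somewhere contribute to roots; other lines are dominated. Here the surviving (envelope) indices are i = 4, i = 3, i = 2, i = 1, i = 0.
Intersections between consecutive envelope lines give the roots: for adjacent envelope indices i < j the intersection is x = (a_i − a_j) / (j − i). Reading off the sorted break points: {-5, -2, -1, 7}.
Verification: at each break x_0, at least two indices attain the minimum of min_i(a_i + i · x_0).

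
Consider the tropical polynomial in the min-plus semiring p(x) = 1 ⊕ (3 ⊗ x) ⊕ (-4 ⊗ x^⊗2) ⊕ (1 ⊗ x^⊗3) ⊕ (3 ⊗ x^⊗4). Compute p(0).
p(0) = -4

A tropical monomial a ⊗ x^⊗i evaluates to a + i · x. Evaluating each term at x = 0:
  Term 0 contributes 1 + 0 · 0 = 1
  Term 1 contributes 3 + 1 · 0 = 3
  Term 2 contributes -4 + 2 · 0 = -4
  Term 3 contributes 1 + 3 · 0 = 1
  Term 4 contributes 3 + 4 · 0 = 3
p(0) = ⊕ of these = min[1, 3, -4, 1, 3] = -4.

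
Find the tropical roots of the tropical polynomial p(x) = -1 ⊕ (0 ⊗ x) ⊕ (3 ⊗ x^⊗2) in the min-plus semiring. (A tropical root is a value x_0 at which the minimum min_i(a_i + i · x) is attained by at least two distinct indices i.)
Roots: {-3, -1}

Each tropical root is a break point of the lower envelope of the lines y = a_i + i · x (there are 3 lines, with slopes 0, 1, ..., 2). Only the lines that attain the minimum somewhere contribute to roots; other lines are dominated. Here the surviving (envelope) indices are i = 2, i = 1, i = 0.
Intersections between consecutive envelope lines give the roots: for adjacent envelope indices i < j the intersection is x = (a_i − a_j) / (j − i). Reading off the sorted break points: {-3, -1}.
Verification: at each break x_0, at least two indices attain the minimum of min_i(a_i + i · x_0).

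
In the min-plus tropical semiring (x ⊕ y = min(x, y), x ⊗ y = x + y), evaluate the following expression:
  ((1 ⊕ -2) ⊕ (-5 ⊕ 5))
((1 ⊕ -2) ⊕ (-5 ⊕ 5)) = -5

Expand innermost to outermost. Recall ⊕ takes the minimum of its arguments and ⊗ takes their sum. Working out the expression ((1 ⊕ -2) ⊕ (-5 ⊕ 5)) gives -5.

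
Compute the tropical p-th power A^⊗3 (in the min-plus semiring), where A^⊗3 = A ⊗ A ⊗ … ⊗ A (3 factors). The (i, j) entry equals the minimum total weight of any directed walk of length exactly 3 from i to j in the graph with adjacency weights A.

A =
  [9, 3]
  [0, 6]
A^⊗3 =
  [9, 6]
  [3, 9]

Each entry (A^⊗3)_ij equals the minimum over all length-3 walks i = v_0 → v_1 → … → v_3 = j of Σ_t A[v_t][v_{t+1}]. For example, for (i, j) = (0, 1) we minimise over 4 possible intermediate vertex sequences; the minimum is 6, attained along the walk 0 → 1 → 0 → 1.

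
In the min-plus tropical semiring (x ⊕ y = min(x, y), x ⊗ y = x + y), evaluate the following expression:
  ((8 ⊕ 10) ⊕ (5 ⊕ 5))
((8 ⊕ 10) ⊕ (5 ⊕ 5)) = 5

Expand innermost to outermost. Recall ⊕ takes the minimum of its arguments and ⊗ takes their sum. Working out the expression ((8 ⊕ 10) ⊕ (5 ⊕ 5)) gives 5.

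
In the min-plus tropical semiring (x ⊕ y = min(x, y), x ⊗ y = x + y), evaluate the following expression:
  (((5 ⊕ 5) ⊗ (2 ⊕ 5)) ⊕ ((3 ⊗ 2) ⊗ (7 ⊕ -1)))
(((5 ⊕ 5) ⊗ (2 ⊕ 5)) ⊕ ((3 ⊗ 2) ⊗ (7 ⊕ -1))) = 4

Expand innermost to outermost. Recall ⊕ takes the minimum of its arguments and ⊗ takes their sum. Working out the expression (((5 ⊕ 5) ⊗ (2 ⊕ 5)) ⊕ ((3 ⊗ 2) ⊗ (7 ⊕ -1))) gives 4.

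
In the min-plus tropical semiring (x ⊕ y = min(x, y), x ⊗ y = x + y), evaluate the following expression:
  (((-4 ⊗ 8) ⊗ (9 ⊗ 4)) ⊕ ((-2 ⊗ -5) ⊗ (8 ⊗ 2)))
(((-4 ⊗ 8) ⊗ (9 ⊗ 4)) ⊕ ((-2 ⊗ -5) ⊗ (8 ⊗ 2))) = 3

Expand innermost to outermost. Recall ⊕ takes the minimum of its arguments and ⊗ takes their sum. Working out the expression (((-4 ⊗ 8) ⊗ (9 ⊗ 4)) ⊕ ((-2 ⊗ -5) ⊗ (8 ⊗ 2))) gives 3.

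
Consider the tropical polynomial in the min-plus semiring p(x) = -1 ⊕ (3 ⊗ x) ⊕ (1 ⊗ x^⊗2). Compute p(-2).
p(-2) = -3

A tropical monomial a ⊗ x^⊗i evaluates to a + i · x. Evaluating each term at x = -2:
  Term 0 contributes -1 + 0 · -2 = -1
  Term 1 contributes 3 + 1 · -2 = 1
  Term 2 contributes 1 + 2 · -2 = -3
p(-2) = ⊕ of these = min[-1, 1, -3] = -3.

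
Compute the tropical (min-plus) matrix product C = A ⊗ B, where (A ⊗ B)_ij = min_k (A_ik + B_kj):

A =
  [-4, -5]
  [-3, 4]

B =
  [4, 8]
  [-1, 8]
A ⊗ B =
  [-6, 3]
  [1, 5]

Apply the min-plus product entry-by-entry:
  C[0][0] = min over k of (A[0][0] + B[0][0] = -4 + 4 = 0, A[0][1] + B[1][0] = -5 + -1 = -6) = -6 (attained at k = 1)
  C[0][1] = min over k of (A[0][0] + B[0][1] = -4 + 8 = 4, A[0][1] + B[1][1] = -5 + 8 = 3) = 3 (attained at k = 1)
  C[1][0] = min over k of (A[1][0] + B[0][0] = -3 + 4 = 1, A[1][1] + B[1][0] = 4 + -1 = 3) = 1 (attained at k = 0)
  C[1][1] = min over k of (A[1][0] + B[0][1] = -3 + 8 = 5, A[1][1] + B[1][1] = 4 + 8 = 12) = 5 (attained at k = 0)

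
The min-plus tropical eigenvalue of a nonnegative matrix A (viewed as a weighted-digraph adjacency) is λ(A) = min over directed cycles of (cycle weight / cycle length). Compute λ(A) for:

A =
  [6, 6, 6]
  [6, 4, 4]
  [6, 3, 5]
λ(A) = 7/2

Enumerate directed cycles and compute their means (weight / length). Sample:
  cycle 0 → 0: weight = 6, length = 1, mean = 6/1 ≈ 6.000
  cycle 1 → 1: weight = 4, length = 1, mean = 4/1 ≈ 4.000
  cycle 2 → 2: weight = 5, length = 1, mean = 5/1 ≈ 5.000
  cycle 0 → 1 → 0: weight = 12, length = 2, mean = 12/2 ≈ 6.000
  cycle 0 → 2 → 0: weight = 12, length = 2, mean = 12/2 ≈ 6.000
  cycle 1 → 0 → 1: weight = 12, length = 2, mean = 12/2 ≈ 6.000
Minimum mean = 3.500, attained e.g. along the cycle 1 → 2 → 1 with weight 7 and length 2. So λ(A) = 7/2 = 7/2.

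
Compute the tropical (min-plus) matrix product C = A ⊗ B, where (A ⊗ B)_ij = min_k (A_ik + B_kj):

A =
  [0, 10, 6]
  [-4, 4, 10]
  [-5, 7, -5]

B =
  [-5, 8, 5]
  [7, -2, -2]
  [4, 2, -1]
A ⊗ B =
  [-5, 8, 5]
  [-9, 2, 1]
  [-10, -3, -6]

Apply the min-plus product entry-by-entry:
  C[0][0] = min over k of (A[0][0] + B[0][0] = 0 + -5 = -5, A[0][1] + B[1][0] = 10 + 7 = 17, A[0][2] + B[2][0] = 6 + 4 = 10) = -5 (attained at k = 0)
  C[0][1] = min over k of (A[0][0] + B[0][1] = 0 + 8 = 8, A[0][1] + B[1][1] = 10 + -2 = 8, A[0][2] + B[2][1] = 6 + 2 = 8) = 8 (attained at k = 0)
  C[0][2] = min over k of (A[0][0] + B[0][2] = 0 + 5 = 5, A[0][1] + B[1][2] = 10 + -2 = 8, A[0][2] + B[2][2] = 6 + -1 = 5) = 5 (attained at k = 0)
  C[1][0] = min over k of (A[1][0] + B[0][0] = -4 + -5 = -9, A[1][1] + B[1][0] = 4 + 7 = 11, A[1][2] + B[2][0] = 10 + 4 = 14) = -9 (attained at k = 0)
  C[1][1] = min over k of (A[1][0] + B[0][1] = -4 + 8 = 4, A[1][1] + B[1][1] = 4 + -2 = 2, A[1][2] + B[2][1] = 10 + 2 = 12) = 2 (attained at k = 1)
  C[1][2] = min over k of (A[1][0] + B[0][2] = -4 + 5 = 1, A[1][1] + B[1][2] = 4 + -2 = 2, A[1][2] + B[2][2] = 10 + -1 = 9) = 1 (attained at k = 0)
  C[2][0] = min over k of (A[2][0] + B[0][0] = -5 + -5 = -10, A[2][1] + B[1][0] = 7 + 7 = 14, A[2][2] + B[2][0] = -5 + 4 = -1) = -10 (attained at k = 0)
  C[2][1] = min over k of (A[2][0] + B[0][1] = -5 + 8 = 3, A[2][1] + B[1][1] = 7 + -2 = 5, A[2][2] + B[2][1] = -5 + 2 = -3) = -3 (attained at k = 2)
  C[2][2] = min over k of (A[2][0] + B[0][2] = -5 + 5 = 0, A[2][1] + B[1][2] = 7 + -2 = 5, A[2][2] + B[2][2] = -5 + -1 = -6) = -6 (attained at k = 2)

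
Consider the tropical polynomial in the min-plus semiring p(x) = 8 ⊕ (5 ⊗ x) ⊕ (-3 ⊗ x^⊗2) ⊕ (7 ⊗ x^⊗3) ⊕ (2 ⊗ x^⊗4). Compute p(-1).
p(-1) = -5

A tropical monomial a ⊗ x^⊗i evaluates to a + i · x. Evaluating each term at x = -1:
  Term 0 contributes 8 + 0 · -1 = 8
  Term 1 contributes 5 + 1 · -1 = 4
  Term 2 contributes -3 + 2 · -1 = -5
  Term 3 contributes 7 + 3 · -1 = 4
  Term 4 contributes 2 + 4 · -1 = -2
p(-1) = ⊕ of these = min[8, 4, -5, 4, -2] = -5.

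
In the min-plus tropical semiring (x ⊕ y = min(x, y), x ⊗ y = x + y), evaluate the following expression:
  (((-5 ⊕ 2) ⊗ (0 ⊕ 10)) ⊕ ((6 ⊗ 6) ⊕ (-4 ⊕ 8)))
(((-5 ⊕ 2) ⊗ (0 ⊕ 10)) ⊕ ((6 ⊗ 6) ⊕ (-4 ⊕ 8))) = -5

Expand innermost to outermost. Recall ⊕ takes the minimum of its arguments and ⊗ takes their sum. Working out the expression (((-5 ⊕ 2) ⊗ (0 ⊕ 10)) ⊕ ((6 ⊗ 6) ⊕ (-4 ⊕ 8))) gives -5.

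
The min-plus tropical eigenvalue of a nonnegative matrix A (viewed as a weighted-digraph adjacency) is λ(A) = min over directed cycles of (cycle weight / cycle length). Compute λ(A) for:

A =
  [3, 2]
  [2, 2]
λ(A) = 2

Enumerate directed cycles and compute their means (weight / length). Sample:
  cycle 0 → 0: weight = 3, length = 1, mean = 3/1 ≈ 3.000
  cycle 1 → 1: weight = 2, length = 1, mean = 2/1 ≈ 2.000
  cycle 0 → 1 → 0: weight = 4, length = 2, mean = 4/2 ≈ 2.000
  cycle 1 → 0 → 1: weight = 4, length = 2, mean = 4/2 ≈ 2.000
Minimum mean = 2.000, attained e.g. along the cycle 1 → 1 with weight 2 and length 1. So λ(A) = 2/1 = 2.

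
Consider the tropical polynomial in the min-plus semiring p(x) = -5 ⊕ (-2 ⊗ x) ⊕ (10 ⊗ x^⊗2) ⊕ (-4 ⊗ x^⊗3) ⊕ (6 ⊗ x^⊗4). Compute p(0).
p(0) = -5

A tropical monomial a ⊗ x^⊗i evaluates to a + i · x. Evaluating each term at x = 0:
  Term 0 contributes -5 + 0 · 0 = -5
  Term 1 contributes -2 + 1 · 0 = -2
  Term 2 contributes 10 + 2 · 0 = 10
  Term 3 contributes -4 + 3 · 0 = -4
  Term 4 contributes 6 + 4 · 0 = 6
p(0) = ⊕ of these = min[-5, -2, 10, -4, 6] = -5.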